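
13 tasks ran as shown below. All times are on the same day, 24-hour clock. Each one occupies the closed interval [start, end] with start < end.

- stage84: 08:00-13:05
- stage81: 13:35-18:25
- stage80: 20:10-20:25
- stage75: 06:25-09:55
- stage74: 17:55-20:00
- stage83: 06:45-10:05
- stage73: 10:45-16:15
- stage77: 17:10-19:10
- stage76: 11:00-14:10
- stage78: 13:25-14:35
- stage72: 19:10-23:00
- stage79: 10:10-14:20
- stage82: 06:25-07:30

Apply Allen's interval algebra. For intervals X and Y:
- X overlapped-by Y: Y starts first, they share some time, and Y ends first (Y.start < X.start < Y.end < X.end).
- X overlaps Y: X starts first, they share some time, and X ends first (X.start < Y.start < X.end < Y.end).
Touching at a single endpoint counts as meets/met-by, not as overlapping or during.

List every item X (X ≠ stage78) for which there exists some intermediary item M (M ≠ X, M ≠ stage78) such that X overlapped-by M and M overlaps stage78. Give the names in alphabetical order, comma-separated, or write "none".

stage73, stage81

Target stage78 = [13:25, 14:35].
Intermediaries M with M overlaps stage78: stage76, stage79.
Via stage76 — items with X overlapped-by stage76: stage81.
Via stage79 — items with X overlapped-by stage79: stage73, stage81.
Union: stage73, stage81.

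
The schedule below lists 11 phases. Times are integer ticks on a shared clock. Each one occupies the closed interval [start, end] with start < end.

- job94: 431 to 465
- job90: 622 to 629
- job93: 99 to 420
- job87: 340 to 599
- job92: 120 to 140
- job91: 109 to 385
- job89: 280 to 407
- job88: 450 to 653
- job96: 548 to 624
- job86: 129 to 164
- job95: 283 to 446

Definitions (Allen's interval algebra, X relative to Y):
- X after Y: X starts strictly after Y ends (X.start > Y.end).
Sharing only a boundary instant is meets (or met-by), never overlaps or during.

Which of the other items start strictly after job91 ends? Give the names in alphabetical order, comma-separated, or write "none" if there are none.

job88, job90, job94, job96

Target job91 = [109, 385].
job86 [129, 164] → during → no.
job87 [340, 599] → overlapped-by → no.
job88 [450, 653] → after → yes.
job89 [280, 407] → overlapped-by → no.
job90 [622, 629] → after → yes.
job92 [120, 140] → during → no.
job93 [99, 420] → contains → no.
job94 [431, 465] → after → yes.
job95 [283, 446] → overlapped-by → no.
job96 [548, 624] → after → yes.
Result: job88, job90, job94, job96.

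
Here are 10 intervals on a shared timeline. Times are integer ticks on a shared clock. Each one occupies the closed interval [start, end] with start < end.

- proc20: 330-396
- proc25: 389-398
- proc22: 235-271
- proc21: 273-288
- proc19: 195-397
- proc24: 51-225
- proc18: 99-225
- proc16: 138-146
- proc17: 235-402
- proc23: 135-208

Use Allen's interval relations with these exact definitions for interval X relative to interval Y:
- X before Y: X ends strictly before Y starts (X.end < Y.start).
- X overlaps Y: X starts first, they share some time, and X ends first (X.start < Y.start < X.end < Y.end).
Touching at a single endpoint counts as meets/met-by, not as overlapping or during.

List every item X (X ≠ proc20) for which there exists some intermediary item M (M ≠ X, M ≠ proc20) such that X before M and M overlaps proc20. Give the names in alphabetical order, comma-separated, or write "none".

none

Target proc20 = [330, 396].
Intermediaries M with M overlaps proc20: none.
Union: none.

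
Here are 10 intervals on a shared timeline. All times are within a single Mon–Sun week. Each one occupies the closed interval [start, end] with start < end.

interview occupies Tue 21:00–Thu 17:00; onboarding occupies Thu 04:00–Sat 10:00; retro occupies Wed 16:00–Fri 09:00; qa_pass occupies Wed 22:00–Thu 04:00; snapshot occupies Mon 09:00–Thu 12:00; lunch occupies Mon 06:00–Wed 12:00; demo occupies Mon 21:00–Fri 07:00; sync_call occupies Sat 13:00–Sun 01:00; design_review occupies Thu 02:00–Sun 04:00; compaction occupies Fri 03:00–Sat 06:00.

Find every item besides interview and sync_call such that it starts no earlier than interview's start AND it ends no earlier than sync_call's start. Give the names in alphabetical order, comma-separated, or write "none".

design_review

Conditions: its start is no earlier than interview's start (X.start >= Tue 21:00) AND its end is no earlier than sync_call's start (X.end >= Sat 13:00).
compaction: start Fri 03:00 >= Tue 21:00? ✓; end Sat 06:00 >= Sat 13:00? ✗ → no.
demo: start Mon 21:00 >= Tue 21:00? ✗; end Fri 07:00 >= Sat 13:00? ✗ → no.
design_review: start Thu 02:00 >= Tue 21:00? ✓; end Sun 04:00 >= Sat 13:00? ✓ → yes.
lunch: start Mon 06:00 >= Tue 21:00? ✗; end Wed 12:00 >= Sat 13:00? ✗ → no.
onboarding: start Thu 04:00 >= Tue 21:00? ✓; end Sat 10:00 >= Sat 13:00? ✗ → no.
qa_pass: start Wed 22:00 >= Tue 21:00? ✓; end Thu 04:00 >= Sat 13:00? ✗ → no.
retro: start Wed 16:00 >= Tue 21:00? ✓; end Fri 09:00 >= Sat 13:00? ✗ → no.
snapshot: start Mon 09:00 >= Tue 21:00? ✗; end Thu 12:00 >= Sat 13:00? ✗ → no.
Result: design_review.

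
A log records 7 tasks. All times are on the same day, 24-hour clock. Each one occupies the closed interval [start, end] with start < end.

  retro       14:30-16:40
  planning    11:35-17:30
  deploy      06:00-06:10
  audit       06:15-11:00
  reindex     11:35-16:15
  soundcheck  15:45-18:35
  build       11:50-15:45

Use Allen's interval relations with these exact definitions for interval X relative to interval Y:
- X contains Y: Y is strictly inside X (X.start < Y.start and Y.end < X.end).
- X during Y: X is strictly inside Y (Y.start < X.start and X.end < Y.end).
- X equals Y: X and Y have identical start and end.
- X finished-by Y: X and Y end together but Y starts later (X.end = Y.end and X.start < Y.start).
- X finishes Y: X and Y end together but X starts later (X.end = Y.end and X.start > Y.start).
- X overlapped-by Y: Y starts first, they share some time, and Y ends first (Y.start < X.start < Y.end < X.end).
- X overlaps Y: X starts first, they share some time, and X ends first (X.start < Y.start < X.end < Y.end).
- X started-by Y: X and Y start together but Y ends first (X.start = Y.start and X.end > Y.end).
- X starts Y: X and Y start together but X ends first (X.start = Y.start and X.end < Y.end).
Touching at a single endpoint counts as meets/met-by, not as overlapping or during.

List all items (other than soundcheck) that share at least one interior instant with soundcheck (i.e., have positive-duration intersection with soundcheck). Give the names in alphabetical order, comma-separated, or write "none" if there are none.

planning, reindex, retro

Target soundcheck = [15:45, 18:35].
audit [06:15, 11:00] → before → no.
build [11:50, 15:45] → meets → no.
deploy [06:00, 06:10] → before → no.
planning [11:35, 17:30] → overlaps → yes.
reindex [11:35, 16:15] → overlaps → yes.
retro [14:30, 16:40] → overlaps → yes.
Result: planning, reindex, retro.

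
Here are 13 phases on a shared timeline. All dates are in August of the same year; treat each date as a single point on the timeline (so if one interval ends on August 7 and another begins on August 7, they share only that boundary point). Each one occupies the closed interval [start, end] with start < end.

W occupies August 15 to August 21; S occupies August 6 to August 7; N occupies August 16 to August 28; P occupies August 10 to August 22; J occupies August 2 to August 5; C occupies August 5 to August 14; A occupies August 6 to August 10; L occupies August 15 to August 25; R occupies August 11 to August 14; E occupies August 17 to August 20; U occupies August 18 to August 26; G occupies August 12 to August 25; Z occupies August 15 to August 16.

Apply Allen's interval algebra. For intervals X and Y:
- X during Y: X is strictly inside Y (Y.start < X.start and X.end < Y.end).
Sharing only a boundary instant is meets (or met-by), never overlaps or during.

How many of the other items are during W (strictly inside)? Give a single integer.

1

Target W = [August 15, August 21].
A [August 6, August 10] → before → no.
C [August 5, August 14] → before → no.
E [August 17, August 20] → during → counts.
G [August 12, August 25] → contains → no.
J [August 2, August 5] → before → no.
L [August 15, August 25] → started-by → no.
N [August 16, August 28] → overlapped-by → no.
P [August 10, August 22] → contains → no.
R [August 11, August 14] → before → no.
S [August 6, August 7] → before → no.
U [August 18, August 26] → overlapped-by → no.
Z [August 15, August 16] → starts → no.
Total: 1.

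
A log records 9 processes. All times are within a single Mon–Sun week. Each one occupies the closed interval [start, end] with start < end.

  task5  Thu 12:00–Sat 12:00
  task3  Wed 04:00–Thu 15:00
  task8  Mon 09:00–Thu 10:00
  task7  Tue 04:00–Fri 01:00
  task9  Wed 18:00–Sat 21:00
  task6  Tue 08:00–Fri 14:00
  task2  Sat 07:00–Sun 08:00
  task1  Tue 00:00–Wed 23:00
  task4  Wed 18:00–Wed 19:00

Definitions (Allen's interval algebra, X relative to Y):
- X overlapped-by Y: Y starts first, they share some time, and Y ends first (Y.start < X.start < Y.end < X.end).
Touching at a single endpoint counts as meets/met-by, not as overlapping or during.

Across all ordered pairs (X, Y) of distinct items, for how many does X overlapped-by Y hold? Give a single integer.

17

Checking all 72 ordered pairs for relation 'overlapped-by'; matching pairs in alphabetical order:
(task2, task5): task2 overlapped-by task5 ✓
(task2, task9): task2 overlapped-by task9 ✓
(task3, task1): task3 overlapped-by task1 ✓
(task3, task8): task3 overlapped-by task8 ✓
(task5, task3): task5 overlapped-by task3 ✓
(task5, task6): task5 overlapped-by task6 ✓
(task5, task7): task5 overlapped-by task7 ✓
(task6, task1): task6 overlapped-by task1 ✓
(task6, task7): task6 overlapped-by task7 ✓
(task6, task8): task6 overlapped-by task8 ✓
(task7, task1): task7 overlapped-by task1 ✓
(task7, task8): task7 overlapped-by task8 ✓
(task9, task1): task9 overlapped-by task1 ✓
(task9, task3): task9 overlapped-by task3 ✓
(task9, task6): task9 overlapped-by task6 ✓
(task9, task7): task9 overlapped-by task7 ✓
(task9, task8): task9 overlapped-by task8 ✓
Count: 17.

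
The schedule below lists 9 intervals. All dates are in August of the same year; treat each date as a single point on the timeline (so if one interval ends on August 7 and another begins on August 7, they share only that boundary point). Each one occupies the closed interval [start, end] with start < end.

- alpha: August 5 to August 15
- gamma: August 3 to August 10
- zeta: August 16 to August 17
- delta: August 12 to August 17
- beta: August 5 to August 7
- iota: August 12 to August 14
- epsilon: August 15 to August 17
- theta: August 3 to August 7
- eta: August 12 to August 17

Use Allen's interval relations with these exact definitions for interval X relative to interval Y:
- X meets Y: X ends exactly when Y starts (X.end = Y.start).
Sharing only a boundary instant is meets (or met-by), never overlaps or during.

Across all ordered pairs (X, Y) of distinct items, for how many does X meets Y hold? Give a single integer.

1

Checking all 72 ordered pairs for relation 'meets'; matching pairs in alphabetical order:
(alpha, epsilon): alpha meets epsilon ✓
Count: 1.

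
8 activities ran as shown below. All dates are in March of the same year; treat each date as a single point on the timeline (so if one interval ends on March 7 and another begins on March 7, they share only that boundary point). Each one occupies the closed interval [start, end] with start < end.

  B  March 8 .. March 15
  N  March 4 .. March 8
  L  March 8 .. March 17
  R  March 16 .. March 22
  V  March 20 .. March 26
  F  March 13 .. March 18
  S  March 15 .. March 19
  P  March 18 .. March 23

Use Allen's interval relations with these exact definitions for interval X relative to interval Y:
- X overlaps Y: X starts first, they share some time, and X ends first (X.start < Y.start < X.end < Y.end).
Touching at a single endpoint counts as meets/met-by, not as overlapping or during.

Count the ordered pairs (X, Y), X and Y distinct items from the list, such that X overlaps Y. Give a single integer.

11

Checking all 56 ordered pairs for relation 'overlaps'; matching pairs in alphabetical order:
(B, F): B overlaps F ✓
(F, R): F overlaps R ✓
(F, S): F overlaps S ✓
(L, F): L overlaps F ✓
(L, R): L overlaps R ✓
(L, S): L overlaps S ✓
(P, V): P overlaps V ✓
(R, P): R overlaps P ✓
(R, V): R overlaps V ✓
(S, P): S overlaps P ✓
(S, R): S overlaps R ✓
Count: 11.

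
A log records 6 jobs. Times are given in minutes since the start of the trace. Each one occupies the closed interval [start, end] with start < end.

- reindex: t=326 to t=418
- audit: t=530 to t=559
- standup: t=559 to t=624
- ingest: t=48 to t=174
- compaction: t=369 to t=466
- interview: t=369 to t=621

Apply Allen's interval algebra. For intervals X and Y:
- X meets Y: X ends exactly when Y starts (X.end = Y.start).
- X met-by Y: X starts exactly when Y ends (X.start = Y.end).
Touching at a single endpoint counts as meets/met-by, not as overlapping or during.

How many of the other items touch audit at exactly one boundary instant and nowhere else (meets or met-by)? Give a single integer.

Target audit = [t=530, t=559].
compaction [t=369, t=466] → before → no.
ingest [t=48, t=174] → before → no.
interview [t=369, t=621] → contains → no.
reindex [t=326, t=418] → before → no.
standup [t=559, t=624] → met-by → counts.
Total: 1.

1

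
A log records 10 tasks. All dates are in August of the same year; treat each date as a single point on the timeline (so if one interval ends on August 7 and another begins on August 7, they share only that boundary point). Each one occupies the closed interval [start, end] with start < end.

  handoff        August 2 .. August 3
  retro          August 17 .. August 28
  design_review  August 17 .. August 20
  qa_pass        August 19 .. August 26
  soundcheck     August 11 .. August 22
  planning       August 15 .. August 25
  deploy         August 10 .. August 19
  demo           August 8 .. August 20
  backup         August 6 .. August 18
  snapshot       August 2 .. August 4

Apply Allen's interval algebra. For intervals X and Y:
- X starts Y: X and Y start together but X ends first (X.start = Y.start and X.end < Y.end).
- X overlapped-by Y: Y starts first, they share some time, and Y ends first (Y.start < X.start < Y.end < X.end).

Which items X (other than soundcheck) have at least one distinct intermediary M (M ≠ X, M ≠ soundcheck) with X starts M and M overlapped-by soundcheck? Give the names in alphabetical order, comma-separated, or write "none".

Target soundcheck = [August 11, August 22].
Intermediaries M with M overlapped-by soundcheck: planning, qa_pass, retro.
Via planning — items with X starts planning: none.
Via qa_pass — items with X starts qa_pass: none.
Via retro — items with X starts retro: design_review.
Union: design_review.

design_review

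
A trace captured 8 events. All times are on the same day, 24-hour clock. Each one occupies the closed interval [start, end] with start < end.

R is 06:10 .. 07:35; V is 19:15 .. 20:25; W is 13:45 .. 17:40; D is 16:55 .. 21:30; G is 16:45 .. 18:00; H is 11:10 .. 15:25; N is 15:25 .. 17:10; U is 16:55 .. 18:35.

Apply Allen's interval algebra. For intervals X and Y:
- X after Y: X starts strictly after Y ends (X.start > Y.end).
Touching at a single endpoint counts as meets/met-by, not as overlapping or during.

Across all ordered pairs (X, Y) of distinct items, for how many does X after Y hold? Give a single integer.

Checking all 56 ordered pairs for relation 'after'; matching pairs in alphabetical order:
(D, H): D after H ✓
(D, R): D after R ✓
(G, H): G after H ✓
(G, R): G after R ✓
(H, R): H after R ✓
(N, R): N after R ✓
(U, H): U after H ✓
(U, R): U after R ✓
(V, G): V after G ✓
(V, H): V after H ✓
(V, N): V after N ✓
(V, R): V after R ✓
(V, U): V after U ✓
(V, W): V after W ✓
(W, R): W after R ✓
Count: 15.

15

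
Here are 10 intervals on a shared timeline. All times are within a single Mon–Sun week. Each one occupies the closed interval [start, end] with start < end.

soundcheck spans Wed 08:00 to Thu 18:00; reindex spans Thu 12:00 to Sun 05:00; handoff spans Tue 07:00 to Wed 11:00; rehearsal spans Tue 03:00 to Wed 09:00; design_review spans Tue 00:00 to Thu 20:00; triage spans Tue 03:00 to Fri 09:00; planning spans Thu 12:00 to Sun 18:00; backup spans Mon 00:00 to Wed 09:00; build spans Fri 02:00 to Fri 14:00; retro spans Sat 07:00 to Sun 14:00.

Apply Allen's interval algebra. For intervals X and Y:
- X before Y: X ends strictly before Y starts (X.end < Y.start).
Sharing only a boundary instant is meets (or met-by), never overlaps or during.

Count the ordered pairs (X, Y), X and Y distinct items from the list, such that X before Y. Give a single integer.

18

Checking all 90 ordered pairs for relation 'before'; matching pairs in alphabetical order:
(backup, build): backup before build ✓
(backup, planning): backup before planning ✓
(backup, reindex): backup before reindex ✓
(backup, retro): backup before retro ✓
(build, retro): build before retro ✓
(design_review, build): design_review before build ✓
(design_review, retro): design_review before retro ✓
(handoff, build): handoff before build ✓
(handoff, planning): handoff before planning ✓
(handoff, reindex): handoff before reindex ✓
(handoff, retro): handoff before retro ✓
(rehearsal, build): rehearsal before build ✓
(rehearsal, planning): rehearsal before planning ✓
(rehearsal, reindex): rehearsal before reindex ✓
(rehearsal, retro): rehearsal before retro ✓
(soundcheck, build): soundcheck before build ✓
(soundcheck, retro): soundcheck before retro ✓
(triage, retro): triage before retro ✓
Count: 18.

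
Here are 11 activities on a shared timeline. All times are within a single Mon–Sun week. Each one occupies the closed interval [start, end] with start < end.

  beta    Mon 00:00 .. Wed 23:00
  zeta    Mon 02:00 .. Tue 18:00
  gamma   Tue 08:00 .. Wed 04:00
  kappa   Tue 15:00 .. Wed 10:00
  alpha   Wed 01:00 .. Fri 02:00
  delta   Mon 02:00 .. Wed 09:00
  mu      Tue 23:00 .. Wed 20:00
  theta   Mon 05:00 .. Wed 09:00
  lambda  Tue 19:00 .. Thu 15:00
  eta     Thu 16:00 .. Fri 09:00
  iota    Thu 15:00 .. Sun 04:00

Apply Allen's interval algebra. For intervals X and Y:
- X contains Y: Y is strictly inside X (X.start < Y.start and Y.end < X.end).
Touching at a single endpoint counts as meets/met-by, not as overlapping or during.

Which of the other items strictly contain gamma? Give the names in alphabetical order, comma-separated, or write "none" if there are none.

beta, delta, theta

Target gamma = [Tue 08:00, Wed 04:00].
alpha [Wed 01:00, Fri 02:00] → overlapped-by → no.
beta [Mon 00:00, Wed 23:00] → contains → yes.
delta [Mon 02:00, Wed 09:00] → contains → yes.
eta [Thu 16:00, Fri 09:00] → after → no.
iota [Thu 15:00, Sun 04:00] → after → no.
kappa [Tue 15:00, Wed 10:00] → overlapped-by → no.
lambda [Tue 19:00, Thu 15:00] → overlapped-by → no.
mu [Tue 23:00, Wed 20:00] → overlapped-by → no.
theta [Mon 05:00, Wed 09:00] → contains → yes.
zeta [Mon 02:00, Tue 18:00] → overlaps → no.
Result: beta, delta, theta.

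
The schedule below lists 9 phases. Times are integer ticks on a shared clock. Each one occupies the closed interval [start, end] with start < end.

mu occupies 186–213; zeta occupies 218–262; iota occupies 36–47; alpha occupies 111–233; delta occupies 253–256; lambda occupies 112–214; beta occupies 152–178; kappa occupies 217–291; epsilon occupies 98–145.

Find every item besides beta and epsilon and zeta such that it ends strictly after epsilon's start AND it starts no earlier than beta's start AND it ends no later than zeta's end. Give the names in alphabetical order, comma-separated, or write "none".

Conditions: its end is strictly after epsilon's start (X.end > 98) AND its start is no earlier than beta's start (X.start >= 152) AND its end is no later than zeta's end (X.end <= 262).
alpha: end 233 > 98? ✓; start 111 >= 152? ✗; end 233 <= 262? ✓ → no.
delta: end 256 > 98? ✓; start 253 >= 152? ✓; end 256 <= 262? ✓ → yes.
iota: end 47 > 98? ✗; start 36 >= 152? ✗; end 47 <= 262? ✓ → no.
kappa: end 291 > 98? ✓; start 217 >= 152? ✓; end 291 <= 262? ✗ → no.
lambda: end 214 > 98? ✓; start 112 >= 152? ✗; end 214 <= 262? ✓ → no.
mu: end 213 > 98? ✓; start 186 >= 152? ✓; end 213 <= 262? ✓ → yes.
Result: delta, mu.

delta, mu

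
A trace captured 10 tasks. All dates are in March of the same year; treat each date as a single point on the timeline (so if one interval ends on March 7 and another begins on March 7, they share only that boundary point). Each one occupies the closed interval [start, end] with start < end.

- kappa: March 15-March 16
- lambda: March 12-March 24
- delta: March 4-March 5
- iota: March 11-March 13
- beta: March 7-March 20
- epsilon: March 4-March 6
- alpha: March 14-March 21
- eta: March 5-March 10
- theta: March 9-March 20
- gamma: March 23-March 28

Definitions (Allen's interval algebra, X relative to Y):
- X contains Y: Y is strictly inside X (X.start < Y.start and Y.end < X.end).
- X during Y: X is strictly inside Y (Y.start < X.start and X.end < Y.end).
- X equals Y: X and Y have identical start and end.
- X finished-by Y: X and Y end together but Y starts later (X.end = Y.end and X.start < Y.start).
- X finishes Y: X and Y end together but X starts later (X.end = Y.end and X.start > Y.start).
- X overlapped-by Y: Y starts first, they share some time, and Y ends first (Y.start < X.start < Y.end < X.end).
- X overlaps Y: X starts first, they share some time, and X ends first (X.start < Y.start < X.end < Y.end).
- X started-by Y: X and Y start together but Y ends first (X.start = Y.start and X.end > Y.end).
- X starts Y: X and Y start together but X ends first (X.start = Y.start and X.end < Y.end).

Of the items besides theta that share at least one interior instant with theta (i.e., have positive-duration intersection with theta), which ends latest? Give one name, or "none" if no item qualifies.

lambda

Target theta = [March 9, March 20].
alpha [March 14, March 21] → overlapped-by → candidate.
beta [March 7, March 20] → finished-by → candidate.
delta [March 4, March 5] → before → excluded.
epsilon [March 4, March 6] → before → excluded.
eta [March 5, March 10] → overlaps → candidate.
gamma [March 23, March 28] → after → excluded.
iota [March 11, March 13] → during → candidate.
kappa [March 15, March 16] → during → candidate.
lambda [March 12, March 24] → overlapped-by → candidate.
Among candidates, latest end is March 24 → lambda.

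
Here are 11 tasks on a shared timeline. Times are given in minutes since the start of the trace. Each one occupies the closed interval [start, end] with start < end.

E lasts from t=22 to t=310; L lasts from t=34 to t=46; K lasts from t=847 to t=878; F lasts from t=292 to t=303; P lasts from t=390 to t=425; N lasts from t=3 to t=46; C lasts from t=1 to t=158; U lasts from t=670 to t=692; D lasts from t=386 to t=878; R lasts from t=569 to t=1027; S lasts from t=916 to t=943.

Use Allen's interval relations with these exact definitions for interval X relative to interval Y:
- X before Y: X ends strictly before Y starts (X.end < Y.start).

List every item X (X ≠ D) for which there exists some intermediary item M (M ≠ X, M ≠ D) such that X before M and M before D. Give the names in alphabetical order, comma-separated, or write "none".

Target D = [t=386, t=878].
Intermediaries M with M before D: C, E, F, L, N.
Via C — items with X before C: none.
Via E — items with X before E: none.
Via F — items with X before F: C, L, N.
Via L — items with X before L: none.
Via N — items with X before N: none.
Union: C, L, N.

C, L, N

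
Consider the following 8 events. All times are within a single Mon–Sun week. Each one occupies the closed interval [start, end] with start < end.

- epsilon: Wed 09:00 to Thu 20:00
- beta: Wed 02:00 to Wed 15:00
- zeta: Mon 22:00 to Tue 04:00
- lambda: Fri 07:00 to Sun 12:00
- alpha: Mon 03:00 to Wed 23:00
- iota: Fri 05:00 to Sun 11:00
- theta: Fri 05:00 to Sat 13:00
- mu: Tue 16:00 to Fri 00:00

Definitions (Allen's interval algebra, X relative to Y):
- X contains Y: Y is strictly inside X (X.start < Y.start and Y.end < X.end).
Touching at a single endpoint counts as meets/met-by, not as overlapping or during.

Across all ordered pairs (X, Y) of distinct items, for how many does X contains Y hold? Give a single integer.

Checking all 56 ordered pairs for relation 'contains'; matching pairs in alphabetical order:
(alpha, beta): alpha contains beta ✓
(alpha, zeta): alpha contains zeta ✓
(mu, beta): mu contains beta ✓
(mu, epsilon): mu contains epsilon ✓
Count: 4.

4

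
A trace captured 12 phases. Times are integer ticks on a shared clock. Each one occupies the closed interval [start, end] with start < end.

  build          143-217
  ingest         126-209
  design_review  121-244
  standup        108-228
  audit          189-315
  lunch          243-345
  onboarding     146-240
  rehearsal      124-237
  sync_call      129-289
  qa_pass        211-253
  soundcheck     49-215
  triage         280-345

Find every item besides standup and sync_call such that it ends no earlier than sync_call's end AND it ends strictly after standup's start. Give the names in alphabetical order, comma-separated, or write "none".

audit, lunch, triage

Conditions: its end is no earlier than sync_call's end (X.end >= 289) AND its end is strictly after standup's start (X.end > 108).
audit: end 315 >= 289? ✓; end 315 > 108? ✓ → yes.
build: end 217 >= 289? ✗; end 217 > 108? ✓ → no.
design_review: end 244 >= 289? ✗; end 244 > 108? ✓ → no.
ingest: end 209 >= 289? ✗; end 209 > 108? ✓ → no.
lunch: end 345 >= 289? ✓; end 345 > 108? ✓ → yes.
onboarding: end 240 >= 289? ✗; end 240 > 108? ✓ → no.
qa_pass: end 253 >= 289? ✗; end 253 > 108? ✓ → no.
rehearsal: end 237 >= 289? ✗; end 237 > 108? ✓ → no.
soundcheck: end 215 >= 289? ✗; end 215 > 108? ✓ → no.
triage: end 345 >= 289? ✓; end 345 > 108? ✓ → yes.
Result: audit, lunch, triage.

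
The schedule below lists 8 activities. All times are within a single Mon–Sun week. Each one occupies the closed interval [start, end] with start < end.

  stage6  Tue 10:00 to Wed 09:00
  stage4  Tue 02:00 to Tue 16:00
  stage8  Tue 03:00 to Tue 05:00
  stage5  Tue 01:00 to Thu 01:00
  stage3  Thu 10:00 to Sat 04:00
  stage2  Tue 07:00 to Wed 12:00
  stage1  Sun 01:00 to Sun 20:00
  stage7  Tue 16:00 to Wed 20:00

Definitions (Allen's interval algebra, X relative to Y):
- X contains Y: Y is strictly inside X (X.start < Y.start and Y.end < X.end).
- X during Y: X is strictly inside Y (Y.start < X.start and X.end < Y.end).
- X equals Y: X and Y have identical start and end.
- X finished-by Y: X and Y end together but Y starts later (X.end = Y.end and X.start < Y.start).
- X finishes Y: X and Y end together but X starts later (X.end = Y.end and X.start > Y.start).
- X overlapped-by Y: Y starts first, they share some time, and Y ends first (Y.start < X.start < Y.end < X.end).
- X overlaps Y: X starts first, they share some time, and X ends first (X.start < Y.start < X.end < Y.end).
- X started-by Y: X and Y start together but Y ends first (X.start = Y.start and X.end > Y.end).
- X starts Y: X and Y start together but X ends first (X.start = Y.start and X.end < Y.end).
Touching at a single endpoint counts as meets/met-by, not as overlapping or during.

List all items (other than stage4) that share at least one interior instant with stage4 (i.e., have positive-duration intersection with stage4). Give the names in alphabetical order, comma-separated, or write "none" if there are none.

stage2, stage5, stage6, stage8

Target stage4 = [Tue 02:00, Tue 16:00].
stage1 [Sun 01:00, Sun 20:00] → after → no.
stage2 [Tue 07:00, Wed 12:00] → overlapped-by → yes.
stage3 [Thu 10:00, Sat 04:00] → after → no.
stage5 [Tue 01:00, Thu 01:00] → contains → yes.
stage6 [Tue 10:00, Wed 09:00] → overlapped-by → yes.
stage7 [Tue 16:00, Wed 20:00] → met-by → no.
stage8 [Tue 03:00, Tue 05:00] → during → yes.
Result: stage2, stage5, stage6, stage8.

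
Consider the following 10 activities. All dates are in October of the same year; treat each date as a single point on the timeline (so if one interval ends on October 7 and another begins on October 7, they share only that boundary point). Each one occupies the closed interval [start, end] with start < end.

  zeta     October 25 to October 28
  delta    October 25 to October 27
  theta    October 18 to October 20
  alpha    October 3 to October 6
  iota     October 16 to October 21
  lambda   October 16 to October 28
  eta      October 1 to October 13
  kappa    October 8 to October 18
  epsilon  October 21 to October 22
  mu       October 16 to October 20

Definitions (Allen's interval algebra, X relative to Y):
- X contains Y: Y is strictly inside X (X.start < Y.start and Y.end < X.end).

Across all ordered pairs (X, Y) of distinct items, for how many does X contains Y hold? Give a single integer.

Checking all 90 ordered pairs for relation 'contains'; matching pairs in alphabetical order:
(eta, alpha): eta contains alpha ✓
(iota, theta): iota contains theta ✓
(lambda, delta): lambda contains delta ✓
(lambda, epsilon): lambda contains epsilon ✓
(lambda, theta): lambda contains theta ✓
Count: 5.

5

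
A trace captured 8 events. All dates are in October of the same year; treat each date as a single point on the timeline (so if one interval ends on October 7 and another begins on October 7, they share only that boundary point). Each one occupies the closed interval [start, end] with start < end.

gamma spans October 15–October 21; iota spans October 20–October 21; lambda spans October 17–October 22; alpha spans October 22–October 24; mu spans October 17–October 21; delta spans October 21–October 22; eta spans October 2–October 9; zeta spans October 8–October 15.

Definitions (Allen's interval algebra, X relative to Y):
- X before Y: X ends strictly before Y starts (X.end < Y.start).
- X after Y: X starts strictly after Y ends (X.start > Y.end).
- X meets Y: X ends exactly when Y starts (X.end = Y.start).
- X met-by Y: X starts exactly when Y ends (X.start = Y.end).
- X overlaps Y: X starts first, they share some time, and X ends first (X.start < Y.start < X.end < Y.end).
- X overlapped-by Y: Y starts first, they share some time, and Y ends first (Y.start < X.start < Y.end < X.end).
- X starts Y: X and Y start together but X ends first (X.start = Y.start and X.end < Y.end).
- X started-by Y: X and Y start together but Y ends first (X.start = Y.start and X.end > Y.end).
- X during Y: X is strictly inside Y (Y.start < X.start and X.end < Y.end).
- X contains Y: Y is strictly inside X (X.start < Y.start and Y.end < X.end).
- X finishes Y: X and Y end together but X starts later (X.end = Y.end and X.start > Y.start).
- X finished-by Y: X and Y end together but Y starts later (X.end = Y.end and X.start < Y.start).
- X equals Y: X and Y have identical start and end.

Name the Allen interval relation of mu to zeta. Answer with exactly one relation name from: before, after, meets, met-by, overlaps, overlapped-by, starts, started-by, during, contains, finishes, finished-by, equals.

mu = [October 17, October 21]; zeta = [October 8, October 15].
Compare endpoints: mu.start > zeta.start, mu.start > zeta.end, mu.end > zeta.start, mu.end > zeta.end.
That pattern is 'after'.

after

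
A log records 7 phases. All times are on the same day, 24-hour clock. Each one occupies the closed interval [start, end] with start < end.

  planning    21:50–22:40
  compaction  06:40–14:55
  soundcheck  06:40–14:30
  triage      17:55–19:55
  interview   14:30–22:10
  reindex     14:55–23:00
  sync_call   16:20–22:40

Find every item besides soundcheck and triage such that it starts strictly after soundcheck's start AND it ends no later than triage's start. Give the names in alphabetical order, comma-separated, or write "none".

none

Conditions: its start is strictly after soundcheck's start (X.start > 06:40) AND its end is no later than triage's start (X.end <= 17:55).
compaction: start 06:40 > 06:40? ✗; end 14:55 <= 17:55? ✓ → no.
interview: start 14:30 > 06:40? ✓; end 22:10 <= 17:55? ✗ → no.
planning: start 21:50 > 06:40? ✓; end 22:40 <= 17:55? ✗ → no.
reindex: start 14:55 > 06:40? ✓; end 23:00 <= 17:55? ✗ → no.
sync_call: start 16:20 > 06:40? ✓; end 22:40 <= 17:55? ✗ → no.
Result: none.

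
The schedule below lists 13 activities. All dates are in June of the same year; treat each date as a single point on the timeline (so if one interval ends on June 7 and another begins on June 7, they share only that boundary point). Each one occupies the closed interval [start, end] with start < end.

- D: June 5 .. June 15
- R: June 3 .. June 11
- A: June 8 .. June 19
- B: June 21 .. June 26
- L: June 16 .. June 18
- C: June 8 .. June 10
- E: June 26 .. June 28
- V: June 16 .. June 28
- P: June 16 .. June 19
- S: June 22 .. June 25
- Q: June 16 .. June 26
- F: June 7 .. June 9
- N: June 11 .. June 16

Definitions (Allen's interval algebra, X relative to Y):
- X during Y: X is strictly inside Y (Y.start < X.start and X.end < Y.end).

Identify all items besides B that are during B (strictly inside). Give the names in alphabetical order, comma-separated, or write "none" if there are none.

Target B = [June 21, June 26].
A [June 8, June 19] → before → no.
C [June 8, June 10] → before → no.
D [June 5, June 15] → before → no.
E [June 26, June 28] → met-by → no.
F [June 7, June 9] → before → no.
L [June 16, June 18] → before → no.
N [June 11, June 16] → before → no.
P [June 16, June 19] → before → no.
Q [June 16, June 26] → finished-by → no.
R [June 3, June 11] → before → no.
S [June 22, June 25] → during → yes.
V [June 16, June 28] → contains → no.
Result: S.

S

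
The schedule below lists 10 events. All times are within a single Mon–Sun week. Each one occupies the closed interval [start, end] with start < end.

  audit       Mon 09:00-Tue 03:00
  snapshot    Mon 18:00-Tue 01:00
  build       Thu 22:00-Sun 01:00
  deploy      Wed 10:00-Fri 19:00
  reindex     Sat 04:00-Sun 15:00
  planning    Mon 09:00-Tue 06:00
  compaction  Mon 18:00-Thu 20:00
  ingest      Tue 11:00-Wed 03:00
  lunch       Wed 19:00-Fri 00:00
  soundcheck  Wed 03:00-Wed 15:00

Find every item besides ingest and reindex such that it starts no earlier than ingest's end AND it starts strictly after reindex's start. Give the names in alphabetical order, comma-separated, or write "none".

none

Conditions: its start is no earlier than ingest's end (X.start >= Wed 03:00) AND its start is strictly after reindex's start (X.start > Sat 04:00).
audit: start Mon 09:00 >= Wed 03:00? ✗; start Mon 09:00 > Sat 04:00? ✗ → no.
build: start Thu 22:00 >= Wed 03:00? ✓; start Thu 22:00 > Sat 04:00? ✗ → no.
compaction: start Mon 18:00 >= Wed 03:00? ✗; start Mon 18:00 > Sat 04:00? ✗ → no.
deploy: start Wed 10:00 >= Wed 03:00? ✓; start Wed 10:00 > Sat 04:00? ✗ → no.
lunch: start Wed 19:00 >= Wed 03:00? ✓; start Wed 19:00 > Sat 04:00? ✗ → no.
planning: start Mon 09:00 >= Wed 03:00? ✗; start Mon 09:00 > Sat 04:00? ✗ → no.
snapshot: start Mon 18:00 >= Wed 03:00? ✗; start Mon 18:00 > Sat 04:00? ✗ → no.
soundcheck: start Wed 03:00 >= Wed 03:00? ✓; start Wed 03:00 > Sat 04:00? ✗ → no.
Result: none.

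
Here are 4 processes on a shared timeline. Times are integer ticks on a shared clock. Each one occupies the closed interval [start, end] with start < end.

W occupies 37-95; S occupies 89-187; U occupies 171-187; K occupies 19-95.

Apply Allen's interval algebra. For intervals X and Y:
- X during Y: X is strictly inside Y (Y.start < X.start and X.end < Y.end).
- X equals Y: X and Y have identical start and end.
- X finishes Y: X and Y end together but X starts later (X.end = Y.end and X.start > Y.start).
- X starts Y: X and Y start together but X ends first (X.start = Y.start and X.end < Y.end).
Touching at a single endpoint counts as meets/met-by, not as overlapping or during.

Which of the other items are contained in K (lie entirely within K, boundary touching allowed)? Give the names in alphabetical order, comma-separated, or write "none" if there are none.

Target K = [19, 95].
S [89, 187] → overlapped-by → no.
U [171, 187] → after → no.
W [37, 95] → finishes → yes.
Result: W.

W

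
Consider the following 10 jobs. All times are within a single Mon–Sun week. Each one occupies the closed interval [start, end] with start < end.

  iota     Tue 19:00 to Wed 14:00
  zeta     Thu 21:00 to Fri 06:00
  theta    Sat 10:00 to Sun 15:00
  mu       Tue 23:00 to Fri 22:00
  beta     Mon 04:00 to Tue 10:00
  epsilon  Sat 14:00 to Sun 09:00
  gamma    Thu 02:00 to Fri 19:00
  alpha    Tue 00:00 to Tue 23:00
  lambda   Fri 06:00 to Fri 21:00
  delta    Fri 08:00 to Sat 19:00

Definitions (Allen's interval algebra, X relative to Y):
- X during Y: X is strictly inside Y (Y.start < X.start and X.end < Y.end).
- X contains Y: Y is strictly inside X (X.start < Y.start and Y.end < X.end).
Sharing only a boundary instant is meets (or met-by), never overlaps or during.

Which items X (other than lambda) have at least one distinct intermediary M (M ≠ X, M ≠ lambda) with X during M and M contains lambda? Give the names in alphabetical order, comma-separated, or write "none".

gamma, zeta

Target lambda = [Fri 06:00, Fri 21:00].
Intermediaries M with M contains lambda: mu.
Via mu — items with X during mu: gamma, zeta.
Union: gamma, zeta.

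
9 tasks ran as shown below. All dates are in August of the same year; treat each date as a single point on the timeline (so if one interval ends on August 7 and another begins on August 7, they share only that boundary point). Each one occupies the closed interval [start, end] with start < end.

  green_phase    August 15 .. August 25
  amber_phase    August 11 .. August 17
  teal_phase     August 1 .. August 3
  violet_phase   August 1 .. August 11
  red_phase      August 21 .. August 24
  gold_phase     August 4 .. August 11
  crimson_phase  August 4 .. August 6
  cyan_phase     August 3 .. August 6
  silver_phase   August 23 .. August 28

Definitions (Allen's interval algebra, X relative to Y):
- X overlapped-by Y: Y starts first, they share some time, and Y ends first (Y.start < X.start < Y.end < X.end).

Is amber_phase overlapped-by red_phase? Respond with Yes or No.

amber_phase = [August 11, August 17], red_phase = [August 21, August 24].
Actual relation of amber_phase to red_phase: before.
Asked whether 'overlapped-by' holds → No.

No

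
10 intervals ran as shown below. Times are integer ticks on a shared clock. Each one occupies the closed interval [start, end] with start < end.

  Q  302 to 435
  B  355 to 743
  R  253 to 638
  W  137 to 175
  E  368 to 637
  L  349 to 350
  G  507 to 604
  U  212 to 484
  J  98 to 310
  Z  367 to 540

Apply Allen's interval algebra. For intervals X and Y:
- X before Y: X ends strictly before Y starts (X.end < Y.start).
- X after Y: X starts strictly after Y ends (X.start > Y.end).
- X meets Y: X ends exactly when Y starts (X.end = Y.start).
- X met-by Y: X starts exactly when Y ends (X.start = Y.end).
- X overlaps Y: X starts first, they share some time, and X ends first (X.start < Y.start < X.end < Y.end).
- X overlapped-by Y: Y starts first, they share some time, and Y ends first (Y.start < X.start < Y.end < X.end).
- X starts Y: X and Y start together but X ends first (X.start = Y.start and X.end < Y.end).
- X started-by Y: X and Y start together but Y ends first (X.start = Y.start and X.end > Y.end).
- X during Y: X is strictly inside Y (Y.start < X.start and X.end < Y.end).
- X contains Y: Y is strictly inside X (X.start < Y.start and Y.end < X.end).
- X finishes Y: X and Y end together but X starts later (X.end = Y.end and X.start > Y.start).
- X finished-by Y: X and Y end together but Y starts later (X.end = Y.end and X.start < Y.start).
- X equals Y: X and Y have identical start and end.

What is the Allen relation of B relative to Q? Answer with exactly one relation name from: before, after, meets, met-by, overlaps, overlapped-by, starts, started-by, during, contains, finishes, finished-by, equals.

B = [355, 743]; Q = [302, 435].
Compare endpoints: B.start > Q.start, B.start < Q.end, B.end > Q.start, B.end > Q.end.
That pattern is 'overlapped-by'.

overlapped-by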